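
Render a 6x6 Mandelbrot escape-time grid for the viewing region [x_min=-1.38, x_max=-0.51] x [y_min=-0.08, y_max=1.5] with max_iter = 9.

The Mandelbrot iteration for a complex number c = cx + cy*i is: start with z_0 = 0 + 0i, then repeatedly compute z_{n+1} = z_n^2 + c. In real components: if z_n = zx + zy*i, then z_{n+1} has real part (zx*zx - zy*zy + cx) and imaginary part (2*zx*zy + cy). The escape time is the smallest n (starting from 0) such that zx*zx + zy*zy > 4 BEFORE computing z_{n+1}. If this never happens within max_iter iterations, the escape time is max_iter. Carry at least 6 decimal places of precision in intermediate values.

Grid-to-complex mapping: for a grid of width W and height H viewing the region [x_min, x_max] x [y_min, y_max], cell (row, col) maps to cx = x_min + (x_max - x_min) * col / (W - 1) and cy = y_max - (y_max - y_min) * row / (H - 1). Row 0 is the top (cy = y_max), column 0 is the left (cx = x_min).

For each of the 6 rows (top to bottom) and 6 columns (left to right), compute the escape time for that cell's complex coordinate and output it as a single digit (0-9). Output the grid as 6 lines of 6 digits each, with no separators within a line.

(row=0, col=0): c = -1.3800 + 1.5000i → escape time 1
(row=0, col=1): c = -1.2060 + 1.5000i → escape time 2
(row=0, col=2): c = -1.0320 + 1.5000i → escape time 2
(row=0, col=3): c = -0.8580 + 1.5000i → escape time 2
(row=0, col=4): c = -0.6840 + 1.5000i → escape time 2
(row=0, col=5): c = -0.5100 + 1.5000i → escape time 2
(row=1, col=0): c = -1.3800 + 1.1840i → escape time 2
(row=1, col=1): c = -1.2060 + 1.1840i → escape time 2
(row=1, col=2): c = -1.0320 + 1.1840i → escape time 3
(row=1, col=3): c = -0.8580 + 1.1840i → escape time 3
(row=1, col=4): c = -0.6840 + 1.1840i → escape time 3
(row=1, col=5): c = -0.5100 + 1.1840i → escape time 3
(row=2, col=0): c = -1.3800 + 0.8680i → escape time 3
(row=2, col=1): c = -1.2060 + 0.8680i → escape time 3
(row=2, col=2): c = -1.0320 + 0.8680i → escape time 3
(row=2, col=3): c = -0.8580 + 0.8680i → escape time 3
(row=2, col=4): c = -0.6840 + 0.8680i → escape time 4
(row=2, col=5): c = -0.5100 + 0.8680i → escape time 4
(row=3, col=0): c = -1.3800 + 0.5520i → escape time 3
(row=3, col=1): c = -1.2060 + 0.5520i → escape time 4
(row=3, col=2): c = -1.0320 + 0.5520i → escape time 5
(row=3, col=3): c = -0.8580 + 0.5520i → escape time 5
(row=3, col=4): c = -0.6840 + 0.5520i → escape time 7
(row=3, col=5): c = -0.5100 + 0.5520i → escape time 9
(row=4, col=0): c = -1.3800 + 0.2360i → escape time 6
(row=4, col=1): c = -1.2060 + 0.2360i → escape time 9
(row=4, col=2): c = -1.0320 + 0.2360i → escape time 9
(row=4, col=3): c = -0.8580 + 0.2360i → escape time 9
(row=4, col=4): c = -0.6840 + 0.2360i → escape time 9
(row=4, col=5): c = -0.5100 + 0.2360i → escape time 9
(row=5, col=0): c = -1.3800 + -0.0800i → escape time 9
(row=5, col=1): c = -1.2060 + -0.0800i → escape time 9
(row=5, col=2): c = -1.0320 + -0.0800i → escape time 9
(row=5, col=3): c = -0.8580 + -0.0800i → escape time 9
(row=5, col=4): c = -0.6840 + -0.0800i → escape time 9
(row=5, col=5): c = -0.5100 + -0.0800i → escape time 9

Answer: 122222
223333
333344
345579
699999
999999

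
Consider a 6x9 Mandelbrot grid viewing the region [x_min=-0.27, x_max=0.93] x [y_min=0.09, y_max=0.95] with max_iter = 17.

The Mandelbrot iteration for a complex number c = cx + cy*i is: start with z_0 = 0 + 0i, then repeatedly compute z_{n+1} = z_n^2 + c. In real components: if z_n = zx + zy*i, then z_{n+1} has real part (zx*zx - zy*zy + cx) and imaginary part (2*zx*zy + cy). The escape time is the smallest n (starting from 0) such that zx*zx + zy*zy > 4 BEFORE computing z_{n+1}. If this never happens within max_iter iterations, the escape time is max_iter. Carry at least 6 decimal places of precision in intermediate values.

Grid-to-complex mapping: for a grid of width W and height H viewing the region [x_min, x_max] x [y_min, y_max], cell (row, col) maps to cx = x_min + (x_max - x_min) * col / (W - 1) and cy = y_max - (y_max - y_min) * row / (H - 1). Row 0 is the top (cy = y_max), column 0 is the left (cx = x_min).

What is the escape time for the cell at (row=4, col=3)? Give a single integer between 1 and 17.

z_0 = 0 + 0i, c = 0.4500 + 0.5200i
Iter 1: z = 0.4500 + 0.5200i, |z|^2 = 0.4729
Iter 2: z = 0.3821 + 0.9880i, |z|^2 = 1.1221
Iter 3: z = -0.3801 + 1.2750i, |z|^2 = 1.7702
Iter 4: z = -1.0312 + -0.4494i, |z|^2 = 1.2653
Iter 5: z = 1.3114 + 1.4468i, |z|^2 = 3.8130
Iter 6: z = 0.0765 + 4.3147i, |z|^2 = 18.6226
Escaped at iteration 6

Answer: 6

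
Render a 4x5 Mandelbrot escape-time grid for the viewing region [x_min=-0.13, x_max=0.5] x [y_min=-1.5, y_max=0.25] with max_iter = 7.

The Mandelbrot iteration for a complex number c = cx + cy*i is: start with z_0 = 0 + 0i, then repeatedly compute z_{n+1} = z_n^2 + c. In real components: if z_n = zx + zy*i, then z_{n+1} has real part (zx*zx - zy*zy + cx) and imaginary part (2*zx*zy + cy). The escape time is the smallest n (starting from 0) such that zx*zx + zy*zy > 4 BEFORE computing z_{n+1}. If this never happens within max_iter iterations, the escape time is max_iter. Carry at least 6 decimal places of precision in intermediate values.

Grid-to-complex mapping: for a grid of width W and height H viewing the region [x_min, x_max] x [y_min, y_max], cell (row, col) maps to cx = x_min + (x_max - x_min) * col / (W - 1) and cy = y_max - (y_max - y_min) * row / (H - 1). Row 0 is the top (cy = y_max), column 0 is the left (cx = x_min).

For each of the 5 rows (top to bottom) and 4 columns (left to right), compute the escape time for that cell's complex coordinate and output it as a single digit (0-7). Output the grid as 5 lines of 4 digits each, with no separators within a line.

Answer: 7775
7775
7774
7432
2222

Derivation:
(row=0, col=0): c = -0.1300 + 0.2500i → escape time 7
(row=0, col=1): c = 0.0800 + 0.2500i → escape time 7
(row=0, col=2): c = 0.2900 + 0.2500i → escape time 7
(row=0, col=3): c = 0.5000 + 0.2500i → escape time 5
(row=1, col=0): c = -0.1300 + -0.1875i → escape time 7
(row=1, col=1): c = 0.0800 + -0.1875i → escape time 7
(row=1, col=2): c = 0.2900 + -0.1875i → escape time 7
(row=1, col=3): c = 0.5000 + -0.1875i → escape time 5
(row=2, col=0): c = -0.1300 + -0.6250i → escape time 7
(row=2, col=1): c = 0.0800 + -0.6250i → escape time 7
(row=2, col=2): c = 0.2900 + -0.6250i → escape time 7
(row=2, col=3): c = 0.5000 + -0.6250i → escape time 4
(row=3, col=0): c = -0.1300 + -1.0625i → escape time 7
(row=3, col=1): c = 0.0800 + -1.0625i → escape time 4
(row=3, col=2): c = 0.2900 + -1.0625i → escape time 3
(row=3, col=3): c = 0.5000 + -1.0625i → escape time 2
(row=4, col=0): c = -0.1300 + -1.5000i → escape time 2
(row=4, col=1): c = 0.0800 + -1.5000i → escape time 2
(row=4, col=2): c = 0.2900 + -1.5000i → escape time 2
(row=4, col=3): c = 0.5000 + -1.5000i → escape time 2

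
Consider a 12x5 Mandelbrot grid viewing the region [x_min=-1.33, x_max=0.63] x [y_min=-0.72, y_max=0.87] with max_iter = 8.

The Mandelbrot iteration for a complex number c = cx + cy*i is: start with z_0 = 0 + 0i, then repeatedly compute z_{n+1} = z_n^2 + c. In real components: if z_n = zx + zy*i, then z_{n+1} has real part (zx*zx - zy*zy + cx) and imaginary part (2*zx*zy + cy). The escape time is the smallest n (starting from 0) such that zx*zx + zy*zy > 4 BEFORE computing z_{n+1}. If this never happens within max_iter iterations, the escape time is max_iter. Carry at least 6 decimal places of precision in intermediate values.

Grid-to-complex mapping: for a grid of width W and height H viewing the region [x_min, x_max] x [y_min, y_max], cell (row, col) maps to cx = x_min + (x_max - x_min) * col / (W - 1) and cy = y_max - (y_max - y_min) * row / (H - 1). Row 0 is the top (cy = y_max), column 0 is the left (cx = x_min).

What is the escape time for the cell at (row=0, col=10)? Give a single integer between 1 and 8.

Answer: 3

Derivation:
z_0 = 0 + 0i, c = 0.4518 + 0.8700i
Iter 1: z = 0.4518 + 0.8700i, |z|^2 = 0.9610
Iter 2: z = -0.1009 + 1.6562i, |z|^2 = 2.7531
Iter 3: z = -2.2809 + 0.5356i, |z|^2 = 5.4893
Escaped at iteration 3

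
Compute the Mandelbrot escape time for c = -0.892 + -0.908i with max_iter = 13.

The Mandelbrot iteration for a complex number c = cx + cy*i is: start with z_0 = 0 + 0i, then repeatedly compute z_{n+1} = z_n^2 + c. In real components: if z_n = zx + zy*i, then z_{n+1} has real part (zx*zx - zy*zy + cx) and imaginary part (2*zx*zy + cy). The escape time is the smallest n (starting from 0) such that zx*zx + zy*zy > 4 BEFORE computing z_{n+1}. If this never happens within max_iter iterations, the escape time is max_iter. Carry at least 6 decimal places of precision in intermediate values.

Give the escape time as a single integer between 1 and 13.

z_0 = 0 + 0i, c = -0.8920 + -0.9080i
Iter 1: z = -0.8920 + -0.9080i, |z|^2 = 1.6201
Iter 2: z = -0.9208 + 0.7119i, |z|^2 = 1.3546
Iter 3: z = -0.5509 + -2.2190i, |z|^2 = 5.2274
Escaped at iteration 3

Answer: 3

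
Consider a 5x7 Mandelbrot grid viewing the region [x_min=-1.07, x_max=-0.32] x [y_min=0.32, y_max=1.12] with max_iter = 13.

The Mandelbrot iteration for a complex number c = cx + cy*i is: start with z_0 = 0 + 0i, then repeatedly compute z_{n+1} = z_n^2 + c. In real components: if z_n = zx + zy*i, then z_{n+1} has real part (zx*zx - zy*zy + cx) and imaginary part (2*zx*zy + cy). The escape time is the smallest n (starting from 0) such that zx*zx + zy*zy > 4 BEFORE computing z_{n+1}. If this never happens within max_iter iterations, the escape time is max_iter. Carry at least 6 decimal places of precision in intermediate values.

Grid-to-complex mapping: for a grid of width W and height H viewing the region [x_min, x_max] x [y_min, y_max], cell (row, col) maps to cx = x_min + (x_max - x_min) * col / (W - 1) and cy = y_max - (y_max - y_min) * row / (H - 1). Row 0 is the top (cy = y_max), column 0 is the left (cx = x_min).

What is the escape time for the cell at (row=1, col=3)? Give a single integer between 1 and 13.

z_0 = 0 + 0i, c = -0.5075 + 0.9867i
Iter 1: z = -0.5075 + 0.9867i, |z|^2 = 1.2311
Iter 2: z = -1.2235 + -0.0148i, |z|^2 = 1.4971
Iter 3: z = 0.9891 + 1.0229i, |z|^2 = 2.0246
Iter 4: z = -0.5754 + 3.0102i, |z|^2 = 9.3923
Escaped at iteration 4

Answer: 4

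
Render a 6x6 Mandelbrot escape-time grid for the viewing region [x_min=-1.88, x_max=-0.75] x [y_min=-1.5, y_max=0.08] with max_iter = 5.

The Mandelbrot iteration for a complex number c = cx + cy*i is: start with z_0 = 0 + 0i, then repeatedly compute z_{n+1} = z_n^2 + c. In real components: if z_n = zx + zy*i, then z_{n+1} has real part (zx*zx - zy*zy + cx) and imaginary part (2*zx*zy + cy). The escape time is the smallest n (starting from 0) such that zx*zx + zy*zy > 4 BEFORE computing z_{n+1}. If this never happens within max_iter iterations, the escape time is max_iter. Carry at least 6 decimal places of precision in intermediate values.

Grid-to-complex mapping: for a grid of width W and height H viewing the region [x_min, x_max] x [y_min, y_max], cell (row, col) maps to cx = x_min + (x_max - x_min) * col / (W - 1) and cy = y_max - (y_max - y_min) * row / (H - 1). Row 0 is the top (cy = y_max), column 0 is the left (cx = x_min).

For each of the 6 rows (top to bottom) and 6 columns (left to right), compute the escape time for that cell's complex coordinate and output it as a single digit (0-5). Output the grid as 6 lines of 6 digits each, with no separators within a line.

Answer: 555555
445555
233455
123334
112233
111222

Derivation:
(row=0, col=0): c = -1.8800 + 0.0800i → escape time 5
(row=0, col=1): c = -1.6540 + 0.0800i → escape time 5
(row=0, col=2): c = -1.4280 + 0.0800i → escape time 5
(row=0, col=3): c = -1.2020 + 0.0800i → escape time 5
(row=0, col=4): c = -0.9760 + 0.0800i → escape time 5
(row=0, col=5): c = -0.7500 + 0.0800i → escape time 5
(row=1, col=0): c = -1.8800 + -0.2360i → escape time 4
(row=1, col=1): c = -1.6540 + -0.2360i → escape time 4
(row=1, col=2): c = -1.4280 + -0.2360i → escape time 5
(row=1, col=3): c = -1.2020 + -0.2360i → escape time 5
(row=1, col=4): c = -0.9760 + -0.2360i → escape time 5
(row=1, col=5): c = -0.7500 + -0.2360i → escape time 5
(row=2, col=0): c = -1.8800 + -0.5520i → escape time 2
(row=2, col=1): c = -1.6540 + -0.5520i → escape time 3
(row=2, col=2): c = -1.4280 + -0.5520i → escape time 3
(row=2, col=3): c = -1.2020 + -0.5520i → escape time 4
(row=2, col=4): c = -0.9760 + -0.5520i → escape time 5
(row=2, col=5): c = -0.7500 + -0.5520i → escape time 5
(row=3, col=0): c = -1.8800 + -0.8680i → escape time 1
(row=3, col=1): c = -1.6540 + -0.8680i → escape time 2
(row=3, col=2): c = -1.4280 + -0.8680i → escape time 3
(row=3, col=3): c = -1.2020 + -0.8680i → escape time 3
(row=3, col=4): c = -0.9760 + -0.8680i → escape time 3
(row=3, col=5): c = -0.7500 + -0.8680i → escape time 4
(row=4, col=0): c = -1.8800 + -1.1840i → escape time 1
(row=4, col=1): c = -1.6540 + -1.1840i → escape time 1
(row=4, col=2): c = -1.4280 + -1.1840i → escape time 2
(row=4, col=3): c = -1.2020 + -1.1840i → escape time 2
(row=4, col=4): c = -0.9760 + -1.1840i → escape time 3
(row=4, col=5): c = -0.7500 + -1.1840i → escape time 3
(row=5, col=0): c = -1.8800 + -1.5000i → escape time 1
(row=5, col=1): c = -1.6540 + -1.5000i → escape time 1
(row=5, col=2): c = -1.4280 + -1.5000i → escape time 1
(row=5, col=3): c = -1.2020 + -1.5000i → escape time 2
(row=5, col=4): c = -0.9760 + -1.5000i → escape time 2
(row=5, col=5): c = -0.7500 + -1.5000i → escape time 2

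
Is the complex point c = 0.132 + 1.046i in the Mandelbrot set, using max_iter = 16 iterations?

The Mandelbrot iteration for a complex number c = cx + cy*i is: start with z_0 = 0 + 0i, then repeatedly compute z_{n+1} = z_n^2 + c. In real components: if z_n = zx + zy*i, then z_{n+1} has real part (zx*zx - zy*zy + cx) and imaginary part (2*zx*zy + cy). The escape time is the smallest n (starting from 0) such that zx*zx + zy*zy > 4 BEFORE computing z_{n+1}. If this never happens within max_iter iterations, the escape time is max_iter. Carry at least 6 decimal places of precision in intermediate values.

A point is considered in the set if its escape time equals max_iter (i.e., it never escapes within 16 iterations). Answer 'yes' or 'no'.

z_0 = 0 + 0i, c = 0.1320 + 1.0460i
Iter 1: z = 0.1320 + 1.0460i, |z|^2 = 1.1115
Iter 2: z = -0.9447 + 1.3221i, |z|^2 = 2.6405
Iter 3: z = -0.7236 + -1.4520i, |z|^2 = 2.6320
Iter 4: z = -1.4528 + 3.1475i, |z|^2 = 12.0170
Escaped at iteration 4

Answer: no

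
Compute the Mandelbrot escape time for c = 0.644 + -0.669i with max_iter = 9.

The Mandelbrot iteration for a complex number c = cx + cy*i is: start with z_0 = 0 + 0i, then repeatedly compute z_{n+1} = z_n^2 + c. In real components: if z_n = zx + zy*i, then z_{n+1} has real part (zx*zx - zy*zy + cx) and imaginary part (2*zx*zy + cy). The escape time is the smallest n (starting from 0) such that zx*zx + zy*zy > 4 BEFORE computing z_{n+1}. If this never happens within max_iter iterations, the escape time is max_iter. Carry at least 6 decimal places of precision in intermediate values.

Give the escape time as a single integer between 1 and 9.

z_0 = 0 + 0i, c = 0.6440 + -0.6690i
Iter 1: z = 0.6440 + -0.6690i, |z|^2 = 0.8623
Iter 2: z = 0.6112 + -1.5307i, |z|^2 = 2.7165
Iter 3: z = -1.3254 + -2.5400i, |z|^2 = 8.2084
Escaped at iteration 3

Answer: 3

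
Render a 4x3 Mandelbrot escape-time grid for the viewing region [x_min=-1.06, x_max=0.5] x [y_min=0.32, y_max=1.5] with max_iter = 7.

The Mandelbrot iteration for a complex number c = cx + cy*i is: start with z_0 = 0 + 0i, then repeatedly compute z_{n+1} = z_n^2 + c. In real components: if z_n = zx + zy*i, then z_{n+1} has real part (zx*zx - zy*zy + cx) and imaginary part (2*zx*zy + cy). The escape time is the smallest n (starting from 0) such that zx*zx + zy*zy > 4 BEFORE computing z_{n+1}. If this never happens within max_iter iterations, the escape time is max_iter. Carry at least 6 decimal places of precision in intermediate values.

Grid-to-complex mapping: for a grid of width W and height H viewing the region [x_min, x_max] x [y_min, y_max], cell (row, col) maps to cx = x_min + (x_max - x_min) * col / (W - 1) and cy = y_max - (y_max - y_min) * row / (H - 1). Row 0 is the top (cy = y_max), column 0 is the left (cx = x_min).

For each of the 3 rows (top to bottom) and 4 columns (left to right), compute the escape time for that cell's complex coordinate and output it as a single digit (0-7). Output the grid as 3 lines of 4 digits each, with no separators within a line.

(row=0, col=0): c = -1.0600 + 1.5000i → escape time 2
(row=0, col=1): c = -0.5400 + 1.5000i → escape time 2
(row=0, col=2): c = -0.0200 + 1.5000i → escape time 2
(row=0, col=3): c = 0.5000 + 1.5000i → escape time 2
(row=1, col=0): c = -1.0600 + 0.9100i → escape time 3
(row=1, col=1): c = -0.5400 + 0.9100i → escape time 4
(row=1, col=2): c = -0.0200 + 0.9100i → escape time 7
(row=1, col=3): c = 0.5000 + 0.9100i → escape time 3
(row=2, col=0): c = -1.0600 + 0.3200i → escape time 7
(row=2, col=1): c = -0.5400 + 0.3200i → escape time 7
(row=2, col=2): c = -0.0200 + 0.3200i → escape time 7
(row=2, col=3): c = 0.5000 + 0.3200i → escape time 6

Answer: 2222
3473
7776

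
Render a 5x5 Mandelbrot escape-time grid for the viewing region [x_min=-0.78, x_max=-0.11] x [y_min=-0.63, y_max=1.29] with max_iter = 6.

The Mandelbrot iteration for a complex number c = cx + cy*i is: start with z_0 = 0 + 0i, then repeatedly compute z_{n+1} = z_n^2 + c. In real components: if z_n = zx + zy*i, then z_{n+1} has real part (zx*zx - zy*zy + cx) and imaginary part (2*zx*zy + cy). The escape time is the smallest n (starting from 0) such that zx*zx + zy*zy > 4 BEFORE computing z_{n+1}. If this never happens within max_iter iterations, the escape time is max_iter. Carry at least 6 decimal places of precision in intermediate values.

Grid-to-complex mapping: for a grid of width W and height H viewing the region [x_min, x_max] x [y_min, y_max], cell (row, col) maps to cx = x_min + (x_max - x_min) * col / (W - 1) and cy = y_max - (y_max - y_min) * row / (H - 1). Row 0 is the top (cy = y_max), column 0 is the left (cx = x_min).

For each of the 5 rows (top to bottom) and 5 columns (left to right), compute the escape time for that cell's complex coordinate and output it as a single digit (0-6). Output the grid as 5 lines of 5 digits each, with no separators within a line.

Answer: 33332
44666
66666
66666
56666

Derivation:
(row=0, col=0): c = -0.7800 + 1.2900i → escape time 3
(row=0, col=1): c = -0.6125 + 1.2900i → escape time 3
(row=0, col=2): c = -0.4450 + 1.2900i → escape time 3
(row=0, col=3): c = -0.2775 + 1.2900i → escape time 3
(row=0, col=4): c = -0.1100 + 1.2900i → escape time 2
(row=1, col=0): c = -0.7800 + 0.8100i → escape time 4
(row=1, col=1): c = -0.6125 + 0.8100i → escape time 4
(row=1, col=2): c = -0.4450 + 0.8100i → escape time 6
(row=1, col=3): c = -0.2775 + 0.8100i → escape time 6
(row=1, col=4): c = -0.1100 + 0.8100i → escape time 6
(row=2, col=0): c = -0.7800 + 0.3300i → escape time 6
(row=2, col=1): c = -0.6125 + 0.3300i → escape time 6
(row=2, col=2): c = -0.4450 + 0.3300i → escape time 6
(row=2, col=3): c = -0.2775 + 0.3300i → escape time 6
(row=2, col=4): c = -0.1100 + 0.3300i → escape time 6
(row=3, col=0): c = -0.7800 + -0.1500i → escape time 6
(row=3, col=1): c = -0.6125 + -0.1500i → escape time 6
(row=3, col=2): c = -0.4450 + -0.1500i → escape time 6
(row=3, col=3): c = -0.2775 + -0.1500i → escape time 6
(row=3, col=4): c = -0.1100 + -0.1500i → escape time 6
(row=4, col=0): c = -0.7800 + -0.6300i → escape time 5
(row=4, col=1): c = -0.6125 + -0.6300i → escape time 6
(row=4, col=2): c = -0.4450 + -0.6300i → escape time 6
(row=4, col=3): c = -0.2775 + -0.6300i → escape time 6
(row=4, col=4): c = -0.1100 + -0.6300i → escape time 6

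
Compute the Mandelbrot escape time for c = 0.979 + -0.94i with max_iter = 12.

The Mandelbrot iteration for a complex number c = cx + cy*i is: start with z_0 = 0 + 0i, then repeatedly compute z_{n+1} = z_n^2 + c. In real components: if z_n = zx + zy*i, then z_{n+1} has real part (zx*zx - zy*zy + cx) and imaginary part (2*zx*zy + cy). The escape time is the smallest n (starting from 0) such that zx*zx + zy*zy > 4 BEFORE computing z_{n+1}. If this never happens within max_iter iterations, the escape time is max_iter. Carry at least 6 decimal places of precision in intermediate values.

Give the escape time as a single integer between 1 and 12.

Answer: 2

Derivation:
z_0 = 0 + 0i, c = 0.9790 + -0.9400i
Iter 1: z = 0.9790 + -0.9400i, |z|^2 = 1.8420
Iter 2: z = 1.0538 + -2.7805i, |z|^2 = 8.8419
Escaped at iteration 2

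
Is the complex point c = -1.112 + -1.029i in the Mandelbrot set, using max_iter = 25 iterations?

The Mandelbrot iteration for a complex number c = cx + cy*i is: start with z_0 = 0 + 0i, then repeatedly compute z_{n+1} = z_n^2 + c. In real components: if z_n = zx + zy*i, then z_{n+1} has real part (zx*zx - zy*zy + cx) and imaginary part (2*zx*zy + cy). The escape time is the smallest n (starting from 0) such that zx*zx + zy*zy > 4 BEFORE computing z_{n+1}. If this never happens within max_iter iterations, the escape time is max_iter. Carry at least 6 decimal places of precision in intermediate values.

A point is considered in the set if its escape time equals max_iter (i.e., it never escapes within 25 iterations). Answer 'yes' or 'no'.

Answer: no

Derivation:
z_0 = 0 + 0i, c = -1.1120 + -1.0290i
Iter 1: z = -1.1120 + -1.0290i, |z|^2 = 2.2954
Iter 2: z = -0.9343 + 1.2595i, |z|^2 = 2.4592
Iter 3: z = -1.8254 + -3.3825i, |z|^2 = 14.7734
Escaped at iteration 3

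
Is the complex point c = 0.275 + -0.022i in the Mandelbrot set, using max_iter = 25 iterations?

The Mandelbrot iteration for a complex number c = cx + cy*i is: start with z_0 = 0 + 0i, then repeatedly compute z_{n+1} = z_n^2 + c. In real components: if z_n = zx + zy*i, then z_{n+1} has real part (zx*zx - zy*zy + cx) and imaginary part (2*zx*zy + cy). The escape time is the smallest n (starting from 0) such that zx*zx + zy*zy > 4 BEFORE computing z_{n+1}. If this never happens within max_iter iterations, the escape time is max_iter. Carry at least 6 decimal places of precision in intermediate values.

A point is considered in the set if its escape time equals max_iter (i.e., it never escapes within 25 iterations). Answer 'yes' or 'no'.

Answer: yes

Derivation:
z_0 = 0 + 0i, c = 0.2750 + -0.0220i
Iter 1: z = 0.2750 + -0.0220i, |z|^2 = 0.0761
Iter 2: z = 0.3501 + -0.0341i, |z|^2 = 0.1238
Iter 3: z = 0.3964 + -0.0459i, |z|^2 = 0.1593
Iter 4: z = 0.4301 + -0.0584i, |z|^2 = 0.1884
Iter 5: z = 0.4565 + -0.0722i, |z|^2 = 0.2136
Iter 6: z = 0.4782 + -0.0879i, |z|^2 = 0.2364
Iter 7: z = 0.4960 + -0.1061i, |z|^2 = 0.2572
Iter 8: z = 0.5097 + -0.1272i, |z|^2 = 0.2760
Iter 9: z = 0.5186 + -0.1517i, |z|^2 = 0.2920
Iter 10: z = 0.5209 + -0.1794i, |z|^2 = 0.3036
Iter 11: z = 0.5142 + -0.2089i, |z|^2 = 0.3080
Iter 12: z = 0.4958 + -0.2368i, |z|^2 = 0.3019
Iter 13: z = 0.4647 + -0.2568i, |z|^2 = 0.2819
Iter 14: z = 0.4250 + -0.2607i, |z|^2 = 0.2486
Iter 15: z = 0.3877 + -0.2436i, |z|^2 = 0.2096
Iter 16: z = 0.3659 + -0.2109i, |z|^2 = 0.1784
Iter 17: z = 0.3644 + -0.1763i, |z|^2 = 0.1639
Iter 18: z = 0.3767 + -0.1505i, |z|^2 = 0.1646
Iter 19: z = 0.3943 + -0.1354i, |z|^2 = 0.1738
Iter 20: z = 0.4121 + -0.1288i, |z|^2 = 0.1864
Iter 21: z = 0.4282 + -0.1281i, |z|^2 = 0.1998
Iter 22: z = 0.4420 + -0.1318i, |z|^2 = 0.2127
Iter 23: z = 0.4530 + -0.1385i, |z|^2 = 0.2244
Iter 24: z = 0.4610 + -0.1474i, |z|^2 = 0.2343
Did not escape in 25 iterations → in set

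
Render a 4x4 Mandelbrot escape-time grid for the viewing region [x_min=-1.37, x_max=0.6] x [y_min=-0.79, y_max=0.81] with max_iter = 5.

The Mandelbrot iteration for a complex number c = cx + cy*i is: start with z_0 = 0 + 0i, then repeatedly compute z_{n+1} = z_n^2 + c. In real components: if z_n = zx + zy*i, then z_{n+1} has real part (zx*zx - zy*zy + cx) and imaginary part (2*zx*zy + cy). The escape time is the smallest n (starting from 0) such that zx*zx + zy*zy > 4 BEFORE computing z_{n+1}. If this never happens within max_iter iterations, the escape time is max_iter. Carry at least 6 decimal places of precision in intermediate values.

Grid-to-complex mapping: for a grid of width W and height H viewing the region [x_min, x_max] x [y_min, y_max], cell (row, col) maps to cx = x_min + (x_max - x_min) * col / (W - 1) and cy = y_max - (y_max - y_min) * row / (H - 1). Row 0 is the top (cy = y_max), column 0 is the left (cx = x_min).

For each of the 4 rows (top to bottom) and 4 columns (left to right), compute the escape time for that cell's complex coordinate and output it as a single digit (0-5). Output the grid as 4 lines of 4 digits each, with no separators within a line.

Answer: 3453
5554
5554
3453

Derivation:
(row=0, col=0): c = -1.3700 + 0.8100i → escape time 3
(row=0, col=1): c = -0.7133 + 0.8100i → escape time 4
(row=0, col=2): c = -0.0567 + 0.8100i → escape time 5
(row=0, col=3): c = 0.6000 + 0.8100i → escape time 3
(row=1, col=0): c = -1.3700 + 0.2767i → escape time 5
(row=1, col=1): c = -0.7133 + 0.2767i → escape time 5
(row=1, col=2): c = -0.0567 + 0.2767i → escape time 5
(row=1, col=3): c = 0.6000 + 0.2767i → escape time 4
(row=2, col=0): c = -1.3700 + -0.2567i → escape time 5
(row=2, col=1): c = -0.7133 + -0.2567i → escape time 5
(row=2, col=2): c = -0.0567 + -0.2567i → escape time 5
(row=2, col=3): c = 0.6000 + -0.2567i → escape time 4
(row=3, col=0): c = -1.3700 + -0.7900i → escape time 3
(row=3, col=1): c = -0.7133 + -0.7900i → escape time 4
(row=3, col=2): c = -0.0567 + -0.7900i → escape time 5
(row=3, col=3): c = 0.6000 + -0.7900i → escape time 3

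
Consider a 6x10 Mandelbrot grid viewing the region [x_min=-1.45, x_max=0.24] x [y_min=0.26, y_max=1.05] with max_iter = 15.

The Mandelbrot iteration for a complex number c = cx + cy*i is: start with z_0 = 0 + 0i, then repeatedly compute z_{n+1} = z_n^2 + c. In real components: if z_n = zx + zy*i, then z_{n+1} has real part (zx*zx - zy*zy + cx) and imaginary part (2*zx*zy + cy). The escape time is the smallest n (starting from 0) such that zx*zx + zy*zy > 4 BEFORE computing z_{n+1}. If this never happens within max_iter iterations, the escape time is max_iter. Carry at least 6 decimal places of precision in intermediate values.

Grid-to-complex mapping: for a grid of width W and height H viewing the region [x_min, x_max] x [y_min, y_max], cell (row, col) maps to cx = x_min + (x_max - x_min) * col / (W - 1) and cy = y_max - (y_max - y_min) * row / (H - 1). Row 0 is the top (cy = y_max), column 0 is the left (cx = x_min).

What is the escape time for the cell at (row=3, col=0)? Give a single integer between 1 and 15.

Answer: 3

Derivation:
z_0 = 0 + 0i, c = -1.4500 + 0.7867i
Iter 1: z = -1.4500 + 0.7867i, |z|^2 = 2.7213
Iter 2: z = 0.0337 + -1.4947i, |z|^2 = 2.2352
Iter 3: z = -3.6829 + 0.6861i, |z|^2 = 14.0344
Escaped at iteration 3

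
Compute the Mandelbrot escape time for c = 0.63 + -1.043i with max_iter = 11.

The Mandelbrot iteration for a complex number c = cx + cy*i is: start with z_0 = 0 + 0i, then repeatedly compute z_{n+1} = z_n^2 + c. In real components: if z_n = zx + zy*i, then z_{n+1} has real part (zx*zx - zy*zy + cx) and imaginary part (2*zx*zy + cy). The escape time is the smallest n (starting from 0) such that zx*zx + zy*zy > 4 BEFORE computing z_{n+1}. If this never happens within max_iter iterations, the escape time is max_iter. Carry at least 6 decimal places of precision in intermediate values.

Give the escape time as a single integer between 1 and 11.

z_0 = 0 + 0i, c = 0.6300 + -1.0430i
Iter 1: z = 0.6300 + -1.0430i, |z|^2 = 1.4847
Iter 2: z = -0.0609 + -2.3572i, |z|^2 = 5.5600
Escaped at iteration 2

Answer: 2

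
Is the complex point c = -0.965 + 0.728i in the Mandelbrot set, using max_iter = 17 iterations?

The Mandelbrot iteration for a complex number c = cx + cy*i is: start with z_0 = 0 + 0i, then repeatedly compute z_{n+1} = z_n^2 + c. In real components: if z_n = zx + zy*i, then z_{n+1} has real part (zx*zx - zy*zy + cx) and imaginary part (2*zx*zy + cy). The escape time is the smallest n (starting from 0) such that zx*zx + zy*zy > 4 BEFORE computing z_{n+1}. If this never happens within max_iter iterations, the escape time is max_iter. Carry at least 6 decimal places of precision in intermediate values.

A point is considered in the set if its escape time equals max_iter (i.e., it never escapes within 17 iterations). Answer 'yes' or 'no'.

Answer: no

Derivation:
z_0 = 0 + 0i, c = -0.9650 + 0.7280i
Iter 1: z = -0.9650 + 0.7280i, |z|^2 = 1.4612
Iter 2: z = -0.5638 + -0.6770i, |z|^2 = 0.7762
Iter 3: z = -1.1056 + 1.4914i, |z|^2 = 3.4465
Iter 4: z = -1.9669 + -2.5696i, |z|^2 = 10.4717
Escaped at iteration 4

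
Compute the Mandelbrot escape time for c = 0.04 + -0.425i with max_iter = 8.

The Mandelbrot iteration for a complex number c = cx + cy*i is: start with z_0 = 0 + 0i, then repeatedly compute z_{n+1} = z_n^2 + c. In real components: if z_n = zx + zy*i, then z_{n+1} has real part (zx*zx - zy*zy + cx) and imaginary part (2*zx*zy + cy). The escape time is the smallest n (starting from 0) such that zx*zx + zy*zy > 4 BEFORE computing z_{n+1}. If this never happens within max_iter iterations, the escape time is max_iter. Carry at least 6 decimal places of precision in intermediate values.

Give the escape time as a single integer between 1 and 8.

z_0 = 0 + 0i, c = 0.0400 + -0.4250i
Iter 1: z = 0.0400 + -0.4250i, |z|^2 = 0.1822
Iter 2: z = -0.1390 + -0.4590i, |z|^2 = 0.2300
Iter 3: z = -0.1514 + -0.2974i, |z|^2 = 0.1113
Iter 4: z = -0.0255 + -0.3350i, |z|^2 = 0.1129
Iter 5: z = -0.0716 + -0.4079i, |z|^2 = 0.1715
Iter 6: z = -0.1213 + -0.3666i, |z|^2 = 0.1491
Iter 7: z = -0.0797 + -0.3361i, |z|^2 = 0.1193

Answer: 8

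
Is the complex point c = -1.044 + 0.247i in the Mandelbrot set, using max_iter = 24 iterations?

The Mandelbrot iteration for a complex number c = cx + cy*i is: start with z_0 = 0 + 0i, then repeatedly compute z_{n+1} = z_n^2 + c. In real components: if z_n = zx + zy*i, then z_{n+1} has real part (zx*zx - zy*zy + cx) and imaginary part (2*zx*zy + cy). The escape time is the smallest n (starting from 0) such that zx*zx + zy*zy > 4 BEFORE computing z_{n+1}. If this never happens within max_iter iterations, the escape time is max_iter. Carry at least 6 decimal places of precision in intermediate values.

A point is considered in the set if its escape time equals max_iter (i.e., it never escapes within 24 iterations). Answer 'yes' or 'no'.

z_0 = 0 + 0i, c = -1.0440 + 0.2470i
Iter 1: z = -1.0440 + 0.2470i, |z|^2 = 1.1509
Iter 2: z = -0.0151 + -0.2687i, |z|^2 = 0.0724
Iter 3: z = -1.1160 + 0.2551i, |z|^2 = 1.3105
Iter 4: z = 0.1364 + -0.3224i, |z|^2 = 0.1225
Iter 5: z = -1.1293 + 0.1591i, |z|^2 = 1.3007
Iter 6: z = 0.2061 + -0.1123i, |z|^2 = 0.0551
Iter 7: z = -1.0141 + 0.2007i, |z|^2 = 1.0688
Iter 8: z = -0.0558 + -0.1601i, |z|^2 = 0.0287
Iter 9: z = -1.0665 + 0.2649i, |z|^2 = 1.2076
Iter 10: z = 0.0233 + -0.3180i, |z|^2 = 0.1016
Iter 11: z = -1.1446 + 0.2322i, |z|^2 = 1.3639
Iter 12: z = 0.2121 + -0.2845i, |z|^2 = 0.1259
Iter 13: z = -1.0799 + 0.1263i, |z|^2 = 1.1822
Iter 14: z = 0.1063 + -0.0258i, |z|^2 = 0.0120
Iter 15: z = -1.0334 + 0.2415i, |z|^2 = 1.1262
Iter 16: z = -0.0345 + -0.2521i, |z|^2 = 0.0648
Iter 17: z = -1.1064 + 0.2644i, |z|^2 = 1.2940
Iter 18: z = 0.1102 + -0.3380i, |z|^2 = 0.1264
Iter 19: z = -1.1461 + 0.1725i, |z|^2 = 1.3434
Iter 20: z = 0.2399 + -0.1484i, |z|^2 = 0.0796
Iter 21: z = -1.0085 + 0.1758i, |z|^2 = 1.0480
Iter 22: z = -0.0578 + -0.1076i, |z|^2 = 0.0149
Iter 23: z = -1.0522 + 0.2594i, |z|^2 = 1.1745
Did not escape in 24 iterations → in set

Answer: yes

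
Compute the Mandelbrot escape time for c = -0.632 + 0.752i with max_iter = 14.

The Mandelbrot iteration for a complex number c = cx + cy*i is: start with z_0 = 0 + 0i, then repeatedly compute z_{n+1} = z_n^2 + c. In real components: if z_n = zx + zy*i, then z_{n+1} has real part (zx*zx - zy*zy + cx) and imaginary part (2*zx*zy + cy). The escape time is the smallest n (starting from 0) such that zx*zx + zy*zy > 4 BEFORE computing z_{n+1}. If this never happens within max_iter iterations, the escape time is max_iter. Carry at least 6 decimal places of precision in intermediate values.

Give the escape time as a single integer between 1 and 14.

z_0 = 0 + 0i, c = -0.6320 + 0.7520i
Iter 1: z = -0.6320 + 0.7520i, |z|^2 = 0.9649
Iter 2: z = -0.7981 + -0.1985i, |z|^2 = 0.6763
Iter 3: z = -0.0345 + 1.0689i, |z|^2 = 1.1437
Iter 4: z = -1.7733 + 0.6783i, |z|^2 = 3.6047
Iter 5: z = 2.0526 + -1.6536i, |z|^2 = 6.9477
Escaped at iteration 5

Answer: 5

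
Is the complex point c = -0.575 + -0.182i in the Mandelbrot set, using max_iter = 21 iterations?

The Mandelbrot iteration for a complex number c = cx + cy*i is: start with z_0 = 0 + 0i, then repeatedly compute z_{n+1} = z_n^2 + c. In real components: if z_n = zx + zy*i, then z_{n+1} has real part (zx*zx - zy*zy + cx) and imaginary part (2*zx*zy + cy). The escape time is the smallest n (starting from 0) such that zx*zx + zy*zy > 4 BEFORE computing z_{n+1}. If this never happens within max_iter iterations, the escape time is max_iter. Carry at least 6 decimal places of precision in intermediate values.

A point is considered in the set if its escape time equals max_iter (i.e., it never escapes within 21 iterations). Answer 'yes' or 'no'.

z_0 = 0 + 0i, c = -0.5750 + -0.1820i
Iter 1: z = -0.5750 + -0.1820i, |z|^2 = 0.3637
Iter 2: z = -0.2775 + 0.0273i, |z|^2 = 0.0778
Iter 3: z = -0.4987 + -0.1972i, |z|^2 = 0.2876
Iter 4: z = -0.3651 + 0.0147i, |z|^2 = 0.1335
Iter 5: z = -0.4419 + -0.1927i, |z|^2 = 0.2324
Iter 6: z = -0.4169 + -0.0117i, |z|^2 = 0.1739
Iter 7: z = -0.4014 + -0.1723i, |z|^2 = 0.1908
Iter 8: z = -0.4436 + -0.0437i, |z|^2 = 0.1987
Iter 9: z = -0.3802 + -0.1432i, |z|^2 = 0.1650
Iter 10: z = -0.4510 + -0.0731i, |z|^2 = 0.2087
Iter 11: z = -0.3770 + -0.1160i, |z|^2 = 0.1556
Iter 12: z = -0.4464 + -0.0945i, |z|^2 = 0.2082
Iter 13: z = -0.3847 + -0.0976i, |z|^2 = 0.1575
Iter 14: z = -0.4365 + -0.1069i, |z|^2 = 0.2020
Iter 15: z = -0.3958 + -0.0887i, |z|^2 = 0.1646
Iter 16: z = -0.4262 + -0.1118i, |z|^2 = 0.1941
Iter 17: z = -0.4059 + -0.0867i, |z|^2 = 0.1723
Iter 18: z = -0.4178 + -0.1116i, |z|^2 = 0.1870
Iter 19: z = -0.4129 + -0.0887i, |z|^2 = 0.1784
Iter 20: z = -0.4124 + -0.1087i, |z|^2 = 0.1819
Did not escape in 21 iterations → in set

Answer: yes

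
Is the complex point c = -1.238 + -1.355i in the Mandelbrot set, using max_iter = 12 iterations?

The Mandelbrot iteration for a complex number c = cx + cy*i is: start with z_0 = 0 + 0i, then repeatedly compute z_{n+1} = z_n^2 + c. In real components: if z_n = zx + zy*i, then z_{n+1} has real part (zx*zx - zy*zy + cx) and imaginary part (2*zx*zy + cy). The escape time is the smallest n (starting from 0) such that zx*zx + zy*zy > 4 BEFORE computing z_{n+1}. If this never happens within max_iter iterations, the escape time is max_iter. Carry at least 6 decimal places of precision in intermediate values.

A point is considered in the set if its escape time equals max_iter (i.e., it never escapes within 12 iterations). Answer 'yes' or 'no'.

z_0 = 0 + 0i, c = -1.2380 + -1.3550i
Iter 1: z = -1.2380 + -1.3550i, |z|^2 = 3.3687
Iter 2: z = -1.5414 + 2.0000i, |z|^2 = 6.3758
Escaped at iteration 2

Answer: no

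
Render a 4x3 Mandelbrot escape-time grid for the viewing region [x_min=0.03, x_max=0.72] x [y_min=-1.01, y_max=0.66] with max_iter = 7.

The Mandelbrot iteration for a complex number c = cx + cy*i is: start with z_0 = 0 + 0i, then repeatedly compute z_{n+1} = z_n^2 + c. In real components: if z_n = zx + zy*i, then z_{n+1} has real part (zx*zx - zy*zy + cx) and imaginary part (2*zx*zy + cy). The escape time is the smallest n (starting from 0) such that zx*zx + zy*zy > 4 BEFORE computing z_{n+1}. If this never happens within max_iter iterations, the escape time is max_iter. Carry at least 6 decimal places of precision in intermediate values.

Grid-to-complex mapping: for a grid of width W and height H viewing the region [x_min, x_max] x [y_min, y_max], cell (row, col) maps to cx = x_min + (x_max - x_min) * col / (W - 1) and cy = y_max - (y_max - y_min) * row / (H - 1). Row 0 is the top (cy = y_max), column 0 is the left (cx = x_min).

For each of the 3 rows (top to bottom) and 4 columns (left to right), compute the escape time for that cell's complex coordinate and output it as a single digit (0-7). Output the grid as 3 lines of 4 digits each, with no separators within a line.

(row=0, col=0): c = 0.0300 + 0.6600i → escape time 7
(row=0, col=1): c = 0.2600 + 0.6600i → escape time 7
(row=0, col=2): c = 0.4900 + 0.6600i → escape time 4
(row=0, col=3): c = 0.7200 + 0.6600i → escape time 3
(row=1, col=0): c = 0.0300 + -0.1750i → escape time 7
(row=1, col=1): c = 0.2600 + -0.1750i → escape time 7
(row=1, col=2): c = 0.4900 + -0.1750i → escape time 5
(row=1, col=3): c = 0.7200 + -0.1750i → escape time 3
(row=2, col=0): c = 0.0300 + -1.0100i → escape time 5
(row=2, col=1): c = 0.2600 + -1.0100i → escape time 4
(row=2, col=2): c = 0.4900 + -1.0100i → escape time 2
(row=2, col=3): c = 0.7200 + -1.0100i → escape time 2

Answer: 7743
7753
5422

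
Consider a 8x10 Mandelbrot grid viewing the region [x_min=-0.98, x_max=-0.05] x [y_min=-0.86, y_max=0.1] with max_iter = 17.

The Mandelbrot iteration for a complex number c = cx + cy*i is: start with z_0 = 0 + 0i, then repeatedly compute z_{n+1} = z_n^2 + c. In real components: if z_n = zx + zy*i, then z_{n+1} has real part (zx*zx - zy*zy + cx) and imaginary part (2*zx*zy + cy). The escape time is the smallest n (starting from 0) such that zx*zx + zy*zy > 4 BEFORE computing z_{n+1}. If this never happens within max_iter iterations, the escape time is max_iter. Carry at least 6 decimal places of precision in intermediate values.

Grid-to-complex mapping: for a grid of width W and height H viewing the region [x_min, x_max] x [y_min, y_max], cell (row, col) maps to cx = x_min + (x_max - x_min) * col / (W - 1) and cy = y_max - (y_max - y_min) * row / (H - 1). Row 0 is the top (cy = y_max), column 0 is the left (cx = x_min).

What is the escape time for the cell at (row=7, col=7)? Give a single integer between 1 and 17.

Answer: 17

Derivation:
z_0 = 0 + 0i, c = -0.0500 + -0.6467i
Iter 1: z = -0.0500 + -0.6467i, |z|^2 = 0.4207
Iter 2: z = -0.4657 + -0.5820i, |z|^2 = 0.5556
Iter 3: z = -0.1719 + -0.1046i, |z|^2 = 0.0405
Iter 4: z = -0.0314 + -0.6107i, |z|^2 = 0.3739
Iter 5: z = -0.4220 + -0.6083i, |z|^2 = 0.5481
Iter 6: z = -0.2420 + -0.1333i, |z|^2 = 0.0763
Iter 7: z = -0.0092 + -0.5822i, |z|^2 = 0.3390
Iter 8: z = -0.3888 + -0.6359i, |z|^2 = 0.5556
Iter 9: z = -0.3032 + -0.1521i, |z|^2 = 0.1151
Iter 10: z = 0.0188 + -0.5544i, |z|^2 = 0.3077
Iter 11: z = -0.3570 + -0.6675i, |z|^2 = 0.5730
Iter 12: z = -0.3681 + -0.1700i, |z|^2 = 0.1644
Iter 13: z = 0.0566 + -0.5215i, |z|^2 = 0.2751
Iter 14: z = -0.3187 + -0.7057i, |z|^2 = 0.5996
Iter 15: z = -0.4464 + -0.1968i, |z|^2 = 0.2380
Iter 16: z = 0.1106 + -0.4710i, |z|^2 = 0.2340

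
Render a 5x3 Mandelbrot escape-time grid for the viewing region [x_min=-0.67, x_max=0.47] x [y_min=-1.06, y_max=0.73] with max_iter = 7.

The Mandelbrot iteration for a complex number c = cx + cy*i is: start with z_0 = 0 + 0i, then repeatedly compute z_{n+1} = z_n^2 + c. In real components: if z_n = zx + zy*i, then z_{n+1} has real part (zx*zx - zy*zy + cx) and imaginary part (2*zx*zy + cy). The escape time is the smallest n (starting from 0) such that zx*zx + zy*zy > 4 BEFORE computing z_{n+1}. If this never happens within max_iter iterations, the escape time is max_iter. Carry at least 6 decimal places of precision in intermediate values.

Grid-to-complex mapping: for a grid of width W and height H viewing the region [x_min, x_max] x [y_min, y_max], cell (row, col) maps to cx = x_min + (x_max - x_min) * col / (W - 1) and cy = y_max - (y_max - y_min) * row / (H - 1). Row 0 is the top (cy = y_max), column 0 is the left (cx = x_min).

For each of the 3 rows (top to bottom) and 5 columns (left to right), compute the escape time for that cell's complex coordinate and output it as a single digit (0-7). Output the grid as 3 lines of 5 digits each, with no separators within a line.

Answer: 57764
77776
34642

Derivation:
(row=0, col=0): c = -0.6700 + 0.7300i → escape time 5
(row=0, col=1): c = -0.3850 + 0.7300i → escape time 7
(row=0, col=2): c = -0.1000 + 0.7300i → escape time 7
(row=0, col=3): c = 0.1850 + 0.7300i → escape time 6
(row=0, col=4): c = 0.4700 + 0.7300i → escape time 4
(row=1, col=0): c = -0.6700 + -0.1650i → escape time 7
(row=1, col=1): c = -0.3850 + -0.1650i → escape time 7
(row=1, col=2): c = -0.1000 + -0.1650i → escape time 7
(row=1, col=3): c = 0.1850 + -0.1650i → escape time 7
(row=1, col=4): c = 0.4700 + -0.1650i → escape time 6
(row=2, col=0): c = -0.6700 + -1.0600i → escape time 3
(row=2, col=1): c = -0.3850 + -1.0600i → escape time 4
(row=2, col=2): c = -0.1000 + -1.0600i → escape time 6
(row=2, col=3): c = 0.1850 + -1.0600i → escape time 4
(row=2, col=4): c = 0.4700 + -1.0600i → escape time 2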